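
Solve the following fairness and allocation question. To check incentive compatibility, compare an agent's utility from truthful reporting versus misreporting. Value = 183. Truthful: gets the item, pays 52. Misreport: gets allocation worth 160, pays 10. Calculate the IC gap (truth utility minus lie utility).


Step 1: U(truth) = value - payment = 183 - 52 = 131
Step 2: U(lie) = allocation - payment = 160 - 10 = 150
Step 3: IC gap = 131 - 150 = -19

-19


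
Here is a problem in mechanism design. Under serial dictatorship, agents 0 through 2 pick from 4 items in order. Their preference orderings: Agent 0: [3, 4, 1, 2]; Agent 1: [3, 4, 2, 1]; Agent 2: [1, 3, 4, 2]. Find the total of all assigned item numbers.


Step 1: Agent 0 picks item 3
Step 2: Agent 1 picks item 4
Step 3: Agent 2 picks item 1
Step 4: Sum = 3 + 4 + 1 = 8

8


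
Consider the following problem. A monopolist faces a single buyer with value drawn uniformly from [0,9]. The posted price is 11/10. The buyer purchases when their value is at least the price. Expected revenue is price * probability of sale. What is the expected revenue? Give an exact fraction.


Step 1: Posted price r = 11/10, value support [0,9]
Step 2: P(v >= r) = (9 - 11/10)/9 = 79/90
Step 3: Expected revenue = r * P(v >= r) = 11/10 * 79/90
Step 4: Revenue = 869/900

869/900


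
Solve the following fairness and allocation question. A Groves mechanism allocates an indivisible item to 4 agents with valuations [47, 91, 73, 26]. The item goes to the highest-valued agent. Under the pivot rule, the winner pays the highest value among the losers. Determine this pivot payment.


Step 1: The efficient winner is agent 1 with value 91
Step 2: Other agents' values: [47, 73, 26]
Step 3: Pivot payment = max(others) = 73
Step 4: The winner pays 73

73


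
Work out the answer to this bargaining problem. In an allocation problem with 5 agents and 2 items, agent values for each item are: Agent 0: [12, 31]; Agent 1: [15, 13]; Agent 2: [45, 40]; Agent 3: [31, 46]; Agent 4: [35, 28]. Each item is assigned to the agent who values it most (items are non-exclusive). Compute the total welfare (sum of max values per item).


Step 1: For each item, find the maximum value among all agents.
Step 2: Item 0 -> Agent 2 (value 45)
Step 3: Item 1 -> Agent 3 (value 46)
Step 4: Total welfare = 45 + 46 = 91

91


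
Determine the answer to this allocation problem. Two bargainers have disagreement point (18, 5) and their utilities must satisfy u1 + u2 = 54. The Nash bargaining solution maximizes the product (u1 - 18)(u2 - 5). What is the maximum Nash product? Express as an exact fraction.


Step 1: The Nash solution splits surplus symmetrically above the disagreement point
Step 2: u1 = (total + d1 - d2)/2 = (54 + 18 - 5)/2 = 67/2
Step 3: u2 = (total - d1 + d2)/2 = (54 - 18 + 5)/2 = 41/2
Step 4: Nash product = (67/2 - 18) * (41/2 - 5)
Step 5: = 31/2 * 31/2 = 961/4

961/4


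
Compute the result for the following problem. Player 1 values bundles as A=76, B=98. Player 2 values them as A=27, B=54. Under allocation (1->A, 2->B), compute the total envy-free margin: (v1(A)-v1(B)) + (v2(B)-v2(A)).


Step 1: Player 1's margin = v1(A) - v1(B) = 76 - 98 = -22
Step 2: Player 2's margin = v2(B) - v2(A) = 54 - 27 = 27
Step 3: Total margin = -22 + 27 = 5

5


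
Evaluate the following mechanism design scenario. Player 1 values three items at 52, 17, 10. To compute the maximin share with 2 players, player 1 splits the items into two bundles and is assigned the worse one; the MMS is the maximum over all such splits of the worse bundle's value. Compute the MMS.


Step 1: Item values = 52, 17, 10
Step 2: Enumerate all 2-bundle partitions and take the smaller bundle:
  Partition 1: {52} vs {17,10} -> bundles 52, 27; min = 27
  Partition 2: {17} vs {52,10} -> bundles 17, 62; min = 17
  Partition 3: {10} vs {52,17} -> bundles 10, 69; min = 10
Step 3: MMS = max(27, 17, 10) = 27

27


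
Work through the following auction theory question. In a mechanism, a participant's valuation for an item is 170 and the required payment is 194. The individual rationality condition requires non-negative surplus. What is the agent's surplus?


Step 1: Surplus = value - payment = 170 - 194 = -24
Step 2: IR is violated (surplus < 0)

-24


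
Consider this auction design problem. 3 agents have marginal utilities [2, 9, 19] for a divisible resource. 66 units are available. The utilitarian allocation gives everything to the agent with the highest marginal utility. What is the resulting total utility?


Step 1: The marginal utilities are [2, 9, 19]
Step 2: The highest marginal utility is 19
Step 3: All 66 units go to that agent
Step 4: Total utility = 19 * 66 = 1254

1254


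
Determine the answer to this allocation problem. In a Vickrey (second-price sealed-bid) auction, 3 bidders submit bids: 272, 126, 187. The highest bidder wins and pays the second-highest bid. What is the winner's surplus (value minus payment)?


Step 1: Sort bids in descending order: 272, 187, 126
Step 2: The winning bid is the highest: 272
Step 3: The payment equals the second-highest bid: 187
Step 4: Surplus = winner's bid - payment = 272 - 187 = 85

85


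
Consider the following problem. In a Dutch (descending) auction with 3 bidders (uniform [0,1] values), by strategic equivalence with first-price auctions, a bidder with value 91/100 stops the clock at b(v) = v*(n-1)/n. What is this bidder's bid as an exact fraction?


Step 1: Dutch auctions are strategically equivalent to first-price auctions
Step 2: The equilibrium bid is b(v) = v*(n-1)/n
Step 3: b = 91/100 * 2/3
Step 4: b = 91/150

91/150


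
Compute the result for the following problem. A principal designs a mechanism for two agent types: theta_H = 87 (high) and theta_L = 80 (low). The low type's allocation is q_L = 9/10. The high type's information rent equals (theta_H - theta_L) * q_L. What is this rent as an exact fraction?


Step 1: theta_H - theta_L = 87 - 80 = 7
Step 2: Information rent = (theta_H - theta_L) * q_L
Step 3: = 7 * 9/10
Step 4: = 63/10

63/10


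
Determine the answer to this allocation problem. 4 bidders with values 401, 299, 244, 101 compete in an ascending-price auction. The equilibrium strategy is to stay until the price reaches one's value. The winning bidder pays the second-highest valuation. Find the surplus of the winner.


Step 1: Identify the highest value: 401
Step 2: Identify the second-highest value: 299
Step 3: The final price = second-highest value = 299
Step 4: Surplus = 401 - 299 = 102

102


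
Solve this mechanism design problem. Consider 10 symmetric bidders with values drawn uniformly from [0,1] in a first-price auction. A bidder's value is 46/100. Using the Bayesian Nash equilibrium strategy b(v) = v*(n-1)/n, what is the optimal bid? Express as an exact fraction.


Step 1: The symmetric BNE bidding function is b(v) = v * (n-1) / n
Step 2: Substitute v = 23/50 and n = 10
Step 3: b = 23/50 * 9/10
Step 4: b = 207/500

207/500


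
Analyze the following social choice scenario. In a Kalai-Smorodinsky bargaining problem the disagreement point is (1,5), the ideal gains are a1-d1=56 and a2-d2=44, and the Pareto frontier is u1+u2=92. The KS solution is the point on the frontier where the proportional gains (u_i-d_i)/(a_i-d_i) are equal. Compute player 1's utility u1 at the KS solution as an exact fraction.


Step 1: At the KS point, (u1-d1)/r1 = (u2-d2)/r2 = t and u1+u2 = 92
Step 2: u1 = d1 + r1*t and u2 = d2 + r2*t, so (d1 + r1*t) + (d2 + r2*t) = 92
Step 3: t = (92 - 1 - 5)/(56 + 44) = 86/100 = 43/50
Step 4: u1 = d1 + r1*t = 1 + 56 * 43/50 = 1229/25
Step 5: (Check: u2 = d2 + r2*t = 1071/25; u1+u2 = 1229/25 + 1071/25 = 92, on the frontier.)

1229/25


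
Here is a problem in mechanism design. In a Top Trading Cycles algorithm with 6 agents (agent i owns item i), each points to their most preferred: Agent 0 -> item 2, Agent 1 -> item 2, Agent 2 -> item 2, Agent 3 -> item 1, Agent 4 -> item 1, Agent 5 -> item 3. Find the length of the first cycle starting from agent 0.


Step 1: Trace the pointer graph from agent 0: 0 -> 2 -> 2
Step 2: A cycle is detected when we revisit agent 2
Step 3: The cycle is: 2 -> 2
Step 4: Cycle length = 1

1


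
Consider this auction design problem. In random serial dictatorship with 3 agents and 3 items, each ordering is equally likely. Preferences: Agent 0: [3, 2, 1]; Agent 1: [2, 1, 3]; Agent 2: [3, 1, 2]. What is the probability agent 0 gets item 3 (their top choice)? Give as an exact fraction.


Step 1: Agent 0 wants item 3
Step 2: There are 6 possible orderings of agents
Step 3: In 3 orderings, agent 0 gets item 3
Step 4: Probability = 3/6 = 1/2

1/2


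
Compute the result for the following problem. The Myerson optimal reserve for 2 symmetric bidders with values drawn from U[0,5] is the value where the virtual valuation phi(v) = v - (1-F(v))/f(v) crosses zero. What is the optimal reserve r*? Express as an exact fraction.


Step 1: For U[0,5], F(v) = v/5 and f(v) = 1/5
Step 2: phi(v) = v - (1 - v/5)/(1/5) = v - (5 - v) = 2v - 5
Step 3: Set phi(r*) = 0: 2r* - 5 = 0
Step 4: r* = 5/2 (the number of bidders n = 2 does not enter)

5/2


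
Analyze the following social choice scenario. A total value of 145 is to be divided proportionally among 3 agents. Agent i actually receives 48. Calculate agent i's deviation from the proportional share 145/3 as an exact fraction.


Step 1: Proportional share = 145/3
Step 2: Agent's actual allocation = 48
Step 3: Excess = 48 - 145/3 = -1/3

-1/3


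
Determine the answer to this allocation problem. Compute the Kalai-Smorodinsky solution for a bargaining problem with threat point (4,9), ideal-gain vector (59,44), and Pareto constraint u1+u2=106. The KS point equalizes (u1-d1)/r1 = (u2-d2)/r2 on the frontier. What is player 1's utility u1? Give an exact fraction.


Step 1: At the KS point, (u1-d1)/r1 = (u2-d2)/r2 = t and u1+u2 = 106
Step 2: u1 = d1 + r1*t and u2 = d2 + r2*t, so (d1 + r1*t) + (d2 + r2*t) = 106
Step 3: t = (106 - 4 - 9)/(59 + 44) = 93/103
Step 4: u1 = d1 + r1*t = 4 + 59 * 93/103 = 5899/103
Step 5: (Check: u2 = d2 + r2*t = 5019/103; u1+u2 = 5899/103 + 5019/103 = 106, on the frontier.)

5899/103


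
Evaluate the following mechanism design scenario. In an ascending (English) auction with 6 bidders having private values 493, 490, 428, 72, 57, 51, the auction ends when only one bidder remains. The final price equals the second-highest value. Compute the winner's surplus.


Step 1: Identify the highest value: 493
Step 2: Identify the second-highest value: 490
Step 3: The final price = second-highest value = 490
Step 4: Surplus = 493 - 490 = 3

3


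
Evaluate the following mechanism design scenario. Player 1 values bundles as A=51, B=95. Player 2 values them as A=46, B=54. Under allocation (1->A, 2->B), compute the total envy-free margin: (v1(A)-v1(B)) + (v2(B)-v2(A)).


Step 1: Player 1's margin = v1(A) - v1(B) = 51 - 95 = -44
Step 2: Player 2's margin = v2(B) - v2(A) = 54 - 46 = 8
Step 3: Total margin = -44 + 8 = -36

-36


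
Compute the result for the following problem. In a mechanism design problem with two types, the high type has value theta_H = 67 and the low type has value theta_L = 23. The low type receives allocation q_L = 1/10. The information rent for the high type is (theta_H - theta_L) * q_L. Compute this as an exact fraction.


Step 1: theta_H - theta_L = 67 - 23 = 44
Step 2: Information rent = (theta_H - theta_L) * q_L
Step 3: = 44 * 1/10
Step 4: = 22/5

22/5


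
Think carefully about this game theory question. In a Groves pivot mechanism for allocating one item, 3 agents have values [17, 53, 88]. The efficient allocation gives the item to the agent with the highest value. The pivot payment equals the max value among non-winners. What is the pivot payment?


Step 1: The efficient winner is agent 2 with value 88
Step 2: Other agents' values: [17, 53]
Step 3: Pivot payment = max(others) = 53
Step 4: The winner pays 53

53


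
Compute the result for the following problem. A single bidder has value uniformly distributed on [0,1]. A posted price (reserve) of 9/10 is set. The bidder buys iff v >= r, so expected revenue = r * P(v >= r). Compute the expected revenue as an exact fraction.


Step 1: Posted price r = 9/10, value support [0,1]
Step 2: P(v >= r) = (1 - 9/10)/1 = 1/10
Step 3: Expected revenue = r * P(v >= r) = 9/10 * 1/10
Step 4: Revenue = 9/100

9/100


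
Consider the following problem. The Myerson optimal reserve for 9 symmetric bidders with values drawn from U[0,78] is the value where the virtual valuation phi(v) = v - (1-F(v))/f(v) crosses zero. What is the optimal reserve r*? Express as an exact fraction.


Step 1: For U[0,78], F(v) = v/78 and f(v) = 1/78
Step 2: phi(v) = v - (1 - v/78)/(1/78) = v - (78 - v) = 2v - 78
Step 3: Set phi(r*) = 0: 2r* - 78 = 0
Step 4: r* = 78/2 = 39 (the number of bidders n = 9 does not enter)

39


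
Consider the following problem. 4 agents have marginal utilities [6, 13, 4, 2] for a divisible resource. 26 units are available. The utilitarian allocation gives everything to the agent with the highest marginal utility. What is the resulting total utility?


Step 1: The marginal utilities are [6, 13, 4, 2]
Step 2: The highest marginal utility is 13
Step 3: All 26 units go to that agent
Step 4: Total utility = 13 * 26 = 338

338


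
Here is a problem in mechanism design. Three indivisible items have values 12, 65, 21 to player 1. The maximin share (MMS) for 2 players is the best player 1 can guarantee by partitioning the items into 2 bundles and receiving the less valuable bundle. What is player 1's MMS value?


Step 1: Item values = 12, 65, 21
Step 2: Enumerate all 2-bundle partitions and take the smaller bundle:
  Partition 1: {12} vs {65,21} -> bundles 12, 86; min = 12
  Partition 2: {65} vs {12,21} -> bundles 65, 33; min = 33
  Partition 3: {21} vs {12,65} -> bundles 21, 77; min = 21
Step 3: MMS = max(12, 33, 21) = 33

33


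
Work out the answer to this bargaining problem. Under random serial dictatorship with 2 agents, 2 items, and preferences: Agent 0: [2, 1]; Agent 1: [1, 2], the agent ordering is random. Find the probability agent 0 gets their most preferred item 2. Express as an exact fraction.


Step 1: Agent 0 wants item 2
Step 2: There are 2 possible orderings of agents
Step 3: In 2 orderings, agent 0 gets item 2
Step 4: Probability = 2/2 = 1

1


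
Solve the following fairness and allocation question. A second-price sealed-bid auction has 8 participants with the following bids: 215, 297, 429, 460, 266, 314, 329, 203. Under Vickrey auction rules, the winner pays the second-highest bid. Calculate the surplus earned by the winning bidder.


Step 1: Sort bids in descending order: 460, 429, 329, 314, 297, 266, 215, 203
Step 2: The winning bid is the highest: 460
Step 3: The payment equals the second-highest bid: 429
Step 4: Surplus = winner's bid - payment = 460 - 429 = 31

31


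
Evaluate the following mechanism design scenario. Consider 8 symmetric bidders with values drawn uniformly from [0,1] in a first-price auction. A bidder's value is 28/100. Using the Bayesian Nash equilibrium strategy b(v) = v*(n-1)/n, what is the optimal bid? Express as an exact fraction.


Step 1: The symmetric BNE bidding function is b(v) = v * (n-1) / n
Step 2: Substitute v = 7/25 and n = 8
Step 3: b = 7/25 * 7/8
Step 4: b = 49/200

49/200


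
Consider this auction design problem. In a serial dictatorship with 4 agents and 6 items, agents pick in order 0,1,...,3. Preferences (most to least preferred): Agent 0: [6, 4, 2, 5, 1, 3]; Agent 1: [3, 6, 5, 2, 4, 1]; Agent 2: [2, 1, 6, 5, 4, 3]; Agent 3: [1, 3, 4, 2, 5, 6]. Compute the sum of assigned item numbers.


Step 1: Agent 0 picks item 6
Step 2: Agent 1 picks item 3
Step 3: Agent 2 picks item 2
Step 4: Agent 3 picks item 1
Step 5: Sum = 6 + 3 + 2 + 1 = 12

12


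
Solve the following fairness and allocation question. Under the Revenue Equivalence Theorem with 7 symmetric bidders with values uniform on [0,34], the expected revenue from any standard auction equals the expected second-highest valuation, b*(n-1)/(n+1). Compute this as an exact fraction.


Step 1: By Revenue Equivalence, expected revenue = b*(n-1)/(n+1)
Step 2: Substituting n = 7, b = 34
Step 3: Revenue = 34*(7-1)/(7+1) = 34*6/8
Step 4: Revenue = 204/8 = 51/2

51/2


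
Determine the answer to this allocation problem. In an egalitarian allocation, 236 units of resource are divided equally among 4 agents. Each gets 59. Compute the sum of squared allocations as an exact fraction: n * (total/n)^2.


Step 1: Each agent's share = 236/4 = 59
Step 2: Square of each share = (59)^2 = 3481
Step 3: Sum of squares = 4 * 3481 = 13924

13924


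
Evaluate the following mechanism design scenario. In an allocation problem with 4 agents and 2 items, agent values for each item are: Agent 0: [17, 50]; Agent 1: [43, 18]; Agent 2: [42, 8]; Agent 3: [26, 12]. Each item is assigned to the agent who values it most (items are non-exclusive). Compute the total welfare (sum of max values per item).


Step 1: For each item, find the maximum value among all agents.
Step 2: Item 0 -> Agent 1 (value 43)
Step 3: Item 1 -> Agent 0 (value 50)
Step 4: Total welfare = 43 + 50 = 93

93


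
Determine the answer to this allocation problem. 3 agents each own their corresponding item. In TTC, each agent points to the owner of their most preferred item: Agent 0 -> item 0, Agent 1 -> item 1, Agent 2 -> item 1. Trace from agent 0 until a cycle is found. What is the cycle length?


Step 1: Trace the pointer graph from agent 0: 0 -> 0
Step 2: A cycle is detected when we revisit agent 0
Step 3: The cycle is: 0 -> 0
Step 4: Cycle length = 1

1


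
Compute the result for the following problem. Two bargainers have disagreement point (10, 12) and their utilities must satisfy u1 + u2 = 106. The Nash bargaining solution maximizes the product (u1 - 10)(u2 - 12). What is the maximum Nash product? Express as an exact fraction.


Step 1: The Nash solution splits surplus symmetrically above the disagreement point
Step 2: u1 = (total + d1 - d2)/2 = (106 + 10 - 12)/2 = 52
Step 3: u2 = (total - d1 + d2)/2 = (106 - 10 + 12)/2 = 54
Step 4: Nash product = (52 - 10) * (54 - 12)
Step 5: = 42 * 42 = 1764

1764


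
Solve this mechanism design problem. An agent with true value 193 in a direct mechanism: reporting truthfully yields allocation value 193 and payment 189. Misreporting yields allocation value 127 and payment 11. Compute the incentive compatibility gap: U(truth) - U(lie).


Step 1: U(truth) = value - payment = 193 - 189 = 4
Step 2: U(lie) = allocation - payment = 127 - 11 = 116
Step 3: IC gap = 4 - 116 = -112

-112


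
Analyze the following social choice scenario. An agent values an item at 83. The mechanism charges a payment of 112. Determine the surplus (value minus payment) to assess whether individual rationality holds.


Step 1: Surplus = value - payment = 83 - 112 = -29
Step 2: IR is violated (surplus < 0)

-29


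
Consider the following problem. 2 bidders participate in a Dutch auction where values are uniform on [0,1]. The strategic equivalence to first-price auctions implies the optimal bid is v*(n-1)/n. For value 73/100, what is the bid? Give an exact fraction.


Step 1: Dutch auctions are strategically equivalent to first-price auctions
Step 2: The equilibrium bid is b(v) = v*(n-1)/n
Step 3: b = 73/100 * 1/2
Step 4: b = 73/200

73/200


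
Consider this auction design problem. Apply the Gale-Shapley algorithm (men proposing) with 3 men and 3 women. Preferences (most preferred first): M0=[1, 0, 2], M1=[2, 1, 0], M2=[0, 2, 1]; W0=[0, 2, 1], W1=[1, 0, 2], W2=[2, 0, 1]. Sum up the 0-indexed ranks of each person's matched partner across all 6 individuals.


Step 1: Run Gale-Shapley (men propose, women hold best offer):
  M0 proposes to W1; she accepts
  M1 proposes to W2; she accepts
  M2 proposes to W0; she accepts
Step 2: Final matching: W0-M2, W1-M0, W2-M1
Step 3: 0-indexed ranks (man's rank of his match, then woman's): 0 + 1 + 0 + 1 + 0 + 2
Step 4: Total rank sum = 4

4


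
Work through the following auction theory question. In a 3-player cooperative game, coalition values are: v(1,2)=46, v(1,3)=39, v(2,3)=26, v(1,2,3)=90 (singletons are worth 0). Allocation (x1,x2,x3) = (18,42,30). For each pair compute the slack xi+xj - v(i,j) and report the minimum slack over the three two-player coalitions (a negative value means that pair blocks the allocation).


Step 1: Slack for coalition (1,2): x1+x2 - v12 = 60 - 46 = 14
Step 2: Slack for coalition (1,3): x1+x3 - v13 = 48 - 39 = 9
Step 3: Slack for coalition (2,3): x2+x3 - v23 = 72 - 26 = 46
Step 4: Minimum slack = min(14, 9, 46) = 9, attained by (1,3); no pair can gain by deviating, so the allocation is in the core

9


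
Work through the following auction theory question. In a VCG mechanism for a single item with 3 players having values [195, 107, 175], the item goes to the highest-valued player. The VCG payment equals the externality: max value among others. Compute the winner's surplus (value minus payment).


Step 1: The winner is the agent with the highest value: agent 0 with value 195
Step 2: Values of other agents: [107, 175]
Step 3: VCG payment = max of others' values = 175
Step 4: Surplus = 195 - 175 = 20

20


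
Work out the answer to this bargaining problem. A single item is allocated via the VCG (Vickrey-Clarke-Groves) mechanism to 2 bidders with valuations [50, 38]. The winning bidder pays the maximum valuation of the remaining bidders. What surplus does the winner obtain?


Step 1: The winner is the agent with the highest value: agent 0 with value 50
Step 2: Values of other agents: [38]
Step 3: VCG payment = max of others' values = 38
Step 4: Surplus = 50 - 38 = 12

12


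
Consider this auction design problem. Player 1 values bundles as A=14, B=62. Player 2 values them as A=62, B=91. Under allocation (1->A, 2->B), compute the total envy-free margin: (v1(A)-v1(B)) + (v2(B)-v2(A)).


Step 1: Player 1's margin = v1(A) - v1(B) = 14 - 62 = -48
Step 2: Player 2's margin = v2(B) - v2(A) = 91 - 62 = 29
Step 3: Total margin = -48 + 29 = -19

-19


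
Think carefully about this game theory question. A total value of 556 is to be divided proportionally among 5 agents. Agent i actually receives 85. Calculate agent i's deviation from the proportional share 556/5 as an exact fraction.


Step 1: Proportional share = 556/5
Step 2: Agent's actual allocation = 85
Step 3: Excess = 85 - 556/5 = -131/5

-131/5


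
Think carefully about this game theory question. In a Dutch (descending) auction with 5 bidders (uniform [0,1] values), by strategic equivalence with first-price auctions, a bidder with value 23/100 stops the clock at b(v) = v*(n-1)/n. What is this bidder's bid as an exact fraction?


Step 1: Dutch auctions are strategically equivalent to first-price auctions
Step 2: The equilibrium bid is b(v) = v*(n-1)/n
Step 3: b = 23/100 * 4/5
Step 4: b = 23/125

23/125


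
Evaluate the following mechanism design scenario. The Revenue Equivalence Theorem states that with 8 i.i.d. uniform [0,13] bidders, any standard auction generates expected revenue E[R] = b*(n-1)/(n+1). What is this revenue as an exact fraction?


Step 1: By Revenue Equivalence, expected revenue = b*(n-1)/(n+1)
Step 2: Substituting n = 8, b = 13
Step 3: Revenue = 13*(8-1)/(8+1) = 13*7/9
Step 4: Revenue = 91/9

91/9


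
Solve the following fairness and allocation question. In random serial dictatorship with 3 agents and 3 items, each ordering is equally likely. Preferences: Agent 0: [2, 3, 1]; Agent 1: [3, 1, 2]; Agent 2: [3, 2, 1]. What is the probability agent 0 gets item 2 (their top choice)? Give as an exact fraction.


Step 1: Agent 0 wants item 2
Step 2: There are 6 possible orderings of agents
Step 3: In 5 orderings, agent 0 gets item 2
Step 4: Probability = 5/6

5/6


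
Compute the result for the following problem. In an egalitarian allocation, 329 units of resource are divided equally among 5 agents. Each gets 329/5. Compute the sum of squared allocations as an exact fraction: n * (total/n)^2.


Step 1: Each agent's share = 329/5
Step 2: Square of each share = (329/5)^2 = 108241/25
Step 3: Sum of squares = 5 * 108241/25 = 108241/5

108241/5


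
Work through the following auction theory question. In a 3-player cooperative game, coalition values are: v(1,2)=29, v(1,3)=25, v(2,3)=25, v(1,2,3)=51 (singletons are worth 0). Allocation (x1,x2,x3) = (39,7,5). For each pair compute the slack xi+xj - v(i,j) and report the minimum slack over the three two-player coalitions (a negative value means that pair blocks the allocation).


Step 1: Slack for coalition (1,2): x1+x2 - v12 = 46 - 29 = 17
Step 2: Slack for coalition (1,3): x1+x3 - v13 = 44 - 25 = 19
Step 3: Slack for coalition (2,3): x2+x3 - v23 = 12 - 25 = -13
Step 4: Minimum slack = min(17, 19, -13) = -13, attained by (2,3); coalition (2,3) can block (slack < 0), so the allocation is not in the core

-13


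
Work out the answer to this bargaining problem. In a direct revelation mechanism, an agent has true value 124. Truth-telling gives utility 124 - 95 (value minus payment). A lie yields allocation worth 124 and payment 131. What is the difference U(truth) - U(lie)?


Step 1: U(truth) = value - payment = 124 - 95 = 29
Step 2: U(lie) = allocation - payment = 124 - 131 = -7
Step 3: IC gap = 29 - (-7) = 36

36


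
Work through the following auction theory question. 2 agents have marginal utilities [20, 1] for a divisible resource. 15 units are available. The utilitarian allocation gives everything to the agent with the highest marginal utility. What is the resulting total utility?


Step 1: The marginal utilities are [20, 1]
Step 2: The highest marginal utility is 20
Step 3: All 15 units go to that agent
Step 4: Total utility = 20 * 15 = 300

300


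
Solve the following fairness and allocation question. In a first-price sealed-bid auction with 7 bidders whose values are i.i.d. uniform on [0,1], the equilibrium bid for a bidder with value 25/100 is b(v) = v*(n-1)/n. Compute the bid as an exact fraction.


Step 1: The symmetric BNE bidding function is b(v) = v * (n-1) / n
Step 2: Substitute v = 1/4 and n = 7
Step 3: b = 1/4 * 6/7
Step 4: b = 3/14

3/14


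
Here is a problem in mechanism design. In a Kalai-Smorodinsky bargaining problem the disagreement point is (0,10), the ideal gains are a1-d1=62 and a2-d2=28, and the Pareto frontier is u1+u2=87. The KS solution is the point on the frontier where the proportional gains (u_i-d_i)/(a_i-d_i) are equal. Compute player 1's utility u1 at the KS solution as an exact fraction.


Step 1: At the KS point, (u1-d1)/r1 = (u2-d2)/r2 = t and u1+u2 = 87
Step 2: u1 = d1 + r1*t and u2 = d2 + r2*t, so (d1 + r1*t) + (d2 + r2*t) = 87
Step 3: t = (87 - 0 - 10)/(62 + 28) = 77/90
Step 4: u1 = d1 + r1*t = 0 + 62 * 77/90 = 2387/45
Step 5: (Check: u2 = d2 + r2*t = 1528/45; u1+u2 = 2387/45 + 1528/45 = 87, on the frontier.)

2387/45


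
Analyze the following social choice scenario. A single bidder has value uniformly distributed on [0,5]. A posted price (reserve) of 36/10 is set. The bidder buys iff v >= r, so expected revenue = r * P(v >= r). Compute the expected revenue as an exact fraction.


Step 1: Posted price r = 18/5, value support [0,5]
Step 2: P(v >= r) = (5 - 18/5)/5 = 7/25
Step 3: Expected revenue = r * P(v >= r) = 18/5 * 7/25
Step 4: Revenue = 126/125

126/125


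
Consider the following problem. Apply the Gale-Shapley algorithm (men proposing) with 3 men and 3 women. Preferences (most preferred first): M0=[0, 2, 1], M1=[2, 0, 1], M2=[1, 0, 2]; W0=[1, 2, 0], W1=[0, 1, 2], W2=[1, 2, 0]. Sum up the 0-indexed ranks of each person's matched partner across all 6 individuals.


Step 1: Run Gale-Shapley (men propose, women hold best offer):
  M0 proposes to W0; she accepts
  M1 proposes to W2; she accepts
  M2 proposes to W1; she accepts
Step 2: Final matching: W0-M0, W1-M2, W2-M1
Step 3: 0-indexed ranks (man's rank of his match, then woman's): 0 + 2 + 0 + 2 + 0 + 0
Step 4: Total rank sum = 4

4


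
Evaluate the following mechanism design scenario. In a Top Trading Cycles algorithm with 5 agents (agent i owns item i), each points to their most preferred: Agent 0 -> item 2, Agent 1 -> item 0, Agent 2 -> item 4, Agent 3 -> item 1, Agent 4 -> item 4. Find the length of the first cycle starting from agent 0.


Step 1: Trace the pointer graph from agent 0: 0 -> 2 -> 4 -> 4
Step 2: A cycle is detected when we revisit agent 4
Step 3: The cycle is: 4 -> 4
Step 4: Cycle length = 1

1


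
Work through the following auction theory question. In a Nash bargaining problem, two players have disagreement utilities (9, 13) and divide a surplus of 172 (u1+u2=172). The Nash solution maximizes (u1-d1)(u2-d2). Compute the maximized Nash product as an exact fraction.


Step 1: The Nash solution splits surplus symmetrically above the disagreement point
Step 2: u1 = (total + d1 - d2)/2 = (172 + 9 - 13)/2 = 84
Step 3: u2 = (total - d1 + d2)/2 = (172 - 9 + 13)/2 = 88
Step 4: Nash product = (84 - 9) * (88 - 13)
Step 5: = 75 * 75 = 5625

5625


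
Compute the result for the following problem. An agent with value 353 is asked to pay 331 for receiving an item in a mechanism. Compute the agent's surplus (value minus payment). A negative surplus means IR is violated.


Step 1: Surplus = value - payment = 353 - 331 = 22
Step 2: IR is satisfied (surplus >= 0)

22


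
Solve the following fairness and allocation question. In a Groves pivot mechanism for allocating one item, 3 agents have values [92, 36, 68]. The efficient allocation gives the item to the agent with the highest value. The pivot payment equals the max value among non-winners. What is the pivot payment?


Step 1: The efficient winner is agent 0 with value 92
Step 2: Other agents' values: [36, 68]
Step 3: Pivot payment = max(others) = 68
Step 4: The winner pays 68

68


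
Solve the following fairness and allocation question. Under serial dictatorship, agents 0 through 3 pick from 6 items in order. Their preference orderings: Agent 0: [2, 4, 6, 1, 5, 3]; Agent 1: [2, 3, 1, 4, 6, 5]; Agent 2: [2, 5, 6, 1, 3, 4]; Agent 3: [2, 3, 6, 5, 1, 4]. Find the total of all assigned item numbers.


Step 1: Agent 0 picks item 2
Step 2: Agent 1 picks item 3
Step 3: Agent 2 picks item 5
Step 4: Agent 3 picks item 6
Step 5: Sum = 2 + 3 + 5 + 6 = 16

16


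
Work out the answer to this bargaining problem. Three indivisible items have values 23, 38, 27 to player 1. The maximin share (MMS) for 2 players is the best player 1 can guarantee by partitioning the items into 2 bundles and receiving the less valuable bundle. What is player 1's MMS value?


Step 1: Item values = 23, 38, 27
Step 2: Enumerate all 2-bundle partitions and take the smaller bundle:
  Partition 1: {23} vs {38,27} -> bundles 23, 65; min = 23
  Partition 2: {38} vs {23,27} -> bundles 38, 50; min = 38
  Partition 3: {27} vs {23,38} -> bundles 27, 61; min = 27
Step 3: MMS = max(23, 38, 27) = 38

38


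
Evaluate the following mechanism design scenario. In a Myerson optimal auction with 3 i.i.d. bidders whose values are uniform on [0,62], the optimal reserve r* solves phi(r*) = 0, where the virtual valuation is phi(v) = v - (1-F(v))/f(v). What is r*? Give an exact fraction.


Step 1: For U[0,62], F(v) = v/62 and f(v) = 1/62
Step 2: phi(v) = v - (1 - v/62)/(1/62) = v - (62 - v) = 2v - 62
Step 3: Set phi(r*) = 0: 2r* - 62 = 0
Step 4: r* = 62/2 = 31 (the number of bidders n = 3 does not enter)

31


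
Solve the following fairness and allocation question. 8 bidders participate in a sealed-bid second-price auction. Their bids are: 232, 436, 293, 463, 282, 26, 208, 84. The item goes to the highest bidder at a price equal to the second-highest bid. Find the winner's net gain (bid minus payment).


Step 1: Sort bids in descending order: 463, 436, 293, 282, 232, 208, 84, 26
Step 2: The winning bid is the highest: 463
Step 3: The payment equals the second-highest bid: 436
Step 4: Surplus = winner's bid - payment = 463 - 436 = 27

27


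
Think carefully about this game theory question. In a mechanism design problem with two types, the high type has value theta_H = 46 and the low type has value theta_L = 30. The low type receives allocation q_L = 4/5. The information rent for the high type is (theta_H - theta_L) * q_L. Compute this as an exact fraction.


Step 1: theta_H - theta_L = 46 - 30 = 16
Step 2: Information rent = (theta_H - theta_L) * q_L
Step 3: = 16 * 4/5
Step 4: = 64/5

64/5


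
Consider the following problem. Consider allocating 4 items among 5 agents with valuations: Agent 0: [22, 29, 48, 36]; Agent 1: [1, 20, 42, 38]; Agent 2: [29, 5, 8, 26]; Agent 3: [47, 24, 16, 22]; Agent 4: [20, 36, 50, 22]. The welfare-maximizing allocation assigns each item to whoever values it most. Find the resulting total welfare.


Step 1: For each item, find the maximum value among all agents.
Step 2: Item 0 -> Agent 3 (value 47)
Step 3: Item 1 -> Agent 4 (value 36)
Step 4: Item 2 -> Agent 4 (value 50)
Step 5: Item 3 -> Agent 1 (value 38)
Step 6: Total welfare = 47 + 36 + 50 + 38 = 171

171


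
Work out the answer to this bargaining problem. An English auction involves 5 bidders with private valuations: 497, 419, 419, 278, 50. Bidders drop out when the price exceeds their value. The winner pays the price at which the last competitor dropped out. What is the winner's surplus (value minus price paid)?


Step 1: Identify the highest value: 497
Step 2: Identify the second-highest value: 419
Step 3: The final price = second-highest value = 419
Step 4: Surplus = 497 - 419 = 78

78


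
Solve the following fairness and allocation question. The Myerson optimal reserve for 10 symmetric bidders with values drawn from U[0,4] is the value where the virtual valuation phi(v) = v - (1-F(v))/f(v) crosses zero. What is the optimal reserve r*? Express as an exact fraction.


Step 1: For U[0,4], F(v) = v/4 and f(v) = 1/4
Step 2: phi(v) = v - (1 - v/4)/(1/4) = v - (4 - v) = 2v - 4
Step 3: Set phi(r*) = 0: 2r* - 4 = 0
Step 4: r* = 4/2 = 2 (the number of bidders n = 10 does not enter)

2


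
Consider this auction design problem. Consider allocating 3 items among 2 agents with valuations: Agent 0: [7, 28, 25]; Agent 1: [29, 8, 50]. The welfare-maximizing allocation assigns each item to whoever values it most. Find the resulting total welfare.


Step 1: For each item, find the maximum value among all agents.
Step 2: Item 0 -> Agent 1 (value 29)
Step 3: Item 1 -> Agent 0 (value 28)
Step 4: Item 2 -> Agent 1 (value 50)
Step 5: Total welfare = 29 + 28 + 50 = 107

107


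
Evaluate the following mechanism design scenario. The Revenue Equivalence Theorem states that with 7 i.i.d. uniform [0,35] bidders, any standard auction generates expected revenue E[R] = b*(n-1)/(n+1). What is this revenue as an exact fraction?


Step 1: By Revenue Equivalence, expected revenue = b*(n-1)/(n+1)
Step 2: Substituting n = 7, b = 35
Step 3: Revenue = 35*(7-1)/(7+1) = 35*6/8
Step 4: Revenue = 210/8 = 105/4

105/4


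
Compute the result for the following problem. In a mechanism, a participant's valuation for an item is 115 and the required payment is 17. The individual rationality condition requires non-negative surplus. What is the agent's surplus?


Step 1: Surplus = value - payment = 115 - 17 = 98
Step 2: IR is satisfied (surplus >= 0)

98


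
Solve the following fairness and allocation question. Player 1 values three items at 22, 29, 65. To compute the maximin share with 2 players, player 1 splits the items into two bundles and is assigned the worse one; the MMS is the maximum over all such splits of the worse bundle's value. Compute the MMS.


Step 1: Item values = 22, 29, 65
Step 2: Enumerate all 2-bundle partitions and take the smaller bundle:
  Partition 1: {22} vs {29,65} -> bundles 22, 94; min = 22
  Partition 2: {29} vs {22,65} -> bundles 29, 87; min = 29
  Partition 3: {65} vs {22,29} -> bundles 65, 51; min = 51
Step 3: MMS = max(22, 29, 51) = 51

51


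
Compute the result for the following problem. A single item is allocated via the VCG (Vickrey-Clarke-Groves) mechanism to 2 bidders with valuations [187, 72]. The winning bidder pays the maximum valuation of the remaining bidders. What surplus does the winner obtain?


Step 1: The winner is the agent with the highest value: agent 0 with value 187
Step 2: Values of other agents: [72]
Step 3: VCG payment = max of others' values = 72
Step 4: Surplus = 187 - 72 = 115

115


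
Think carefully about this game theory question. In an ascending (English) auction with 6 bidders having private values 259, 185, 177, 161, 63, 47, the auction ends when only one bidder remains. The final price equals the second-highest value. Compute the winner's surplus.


Step 1: Identify the highest value: 259
Step 2: Identify the second-highest value: 185
Step 3: The final price = second-highest value = 185
Step 4: Surplus = 259 - 185 = 74

74


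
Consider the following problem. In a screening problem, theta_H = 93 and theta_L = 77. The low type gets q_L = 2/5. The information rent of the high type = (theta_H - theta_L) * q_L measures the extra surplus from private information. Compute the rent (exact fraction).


Step 1: theta_H - theta_L = 93 - 77 = 16
Step 2: Information rent = (theta_H - theta_L) * q_L
Step 3: = 16 * 2/5
Step 4: = 32/5

32/5


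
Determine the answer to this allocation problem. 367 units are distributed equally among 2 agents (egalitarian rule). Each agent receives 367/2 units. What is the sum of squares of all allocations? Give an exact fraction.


Step 1: Each agent's share = 367/2
Step 2: Square of each share = (367/2)^2 = 134689/4
Step 3: Sum of squares = 2 * 134689/4 = 134689/2

134689/2


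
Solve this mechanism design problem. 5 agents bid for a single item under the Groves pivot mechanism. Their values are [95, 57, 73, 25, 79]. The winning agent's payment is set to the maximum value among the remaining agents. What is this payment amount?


Step 1: The efficient winner is agent 0 with value 95
Step 2: Other agents' values: [57, 73, 25, 79]
Step 3: Pivot payment = max(others) = 79
Step 4: The winner pays 79

79


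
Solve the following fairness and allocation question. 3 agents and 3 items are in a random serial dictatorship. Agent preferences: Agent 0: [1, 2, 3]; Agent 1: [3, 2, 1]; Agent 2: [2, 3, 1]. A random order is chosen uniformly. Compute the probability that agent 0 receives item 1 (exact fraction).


Step 1: Agent 0 wants item 1
Step 2: There are 6 possible orderings of agents
Step 3: In 6 orderings, agent 0 gets item 1
Step 4: Probability = 6/6 = 1

1


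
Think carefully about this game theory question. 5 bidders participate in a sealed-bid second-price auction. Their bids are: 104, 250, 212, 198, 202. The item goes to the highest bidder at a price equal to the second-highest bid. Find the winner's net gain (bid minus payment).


Step 1: Sort bids in descending order: 250, 212, 202, 198, 104
Step 2: The winning bid is the highest: 250
Step 3: The payment equals the second-highest bid: 212
Step 4: Surplus = winner's bid - payment = 250 - 212 = 38

38


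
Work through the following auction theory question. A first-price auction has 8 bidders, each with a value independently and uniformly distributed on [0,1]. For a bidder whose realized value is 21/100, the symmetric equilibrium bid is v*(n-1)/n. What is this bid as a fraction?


Step 1: The symmetric BNE bidding function is b(v) = v * (n-1) / n
Step 2: Substitute v = 21/100 and n = 8
Step 3: b = 21/100 * 7/8
Step 4: b = 147/800

147/800


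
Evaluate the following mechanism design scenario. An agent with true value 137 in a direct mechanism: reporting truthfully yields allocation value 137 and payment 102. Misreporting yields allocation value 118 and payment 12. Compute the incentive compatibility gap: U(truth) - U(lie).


Step 1: U(truth) = value - payment = 137 - 102 = 35
Step 2: U(lie) = allocation - payment = 118 - 12 = 106
Step 3: IC gap = 35 - 106 = -71

-71
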